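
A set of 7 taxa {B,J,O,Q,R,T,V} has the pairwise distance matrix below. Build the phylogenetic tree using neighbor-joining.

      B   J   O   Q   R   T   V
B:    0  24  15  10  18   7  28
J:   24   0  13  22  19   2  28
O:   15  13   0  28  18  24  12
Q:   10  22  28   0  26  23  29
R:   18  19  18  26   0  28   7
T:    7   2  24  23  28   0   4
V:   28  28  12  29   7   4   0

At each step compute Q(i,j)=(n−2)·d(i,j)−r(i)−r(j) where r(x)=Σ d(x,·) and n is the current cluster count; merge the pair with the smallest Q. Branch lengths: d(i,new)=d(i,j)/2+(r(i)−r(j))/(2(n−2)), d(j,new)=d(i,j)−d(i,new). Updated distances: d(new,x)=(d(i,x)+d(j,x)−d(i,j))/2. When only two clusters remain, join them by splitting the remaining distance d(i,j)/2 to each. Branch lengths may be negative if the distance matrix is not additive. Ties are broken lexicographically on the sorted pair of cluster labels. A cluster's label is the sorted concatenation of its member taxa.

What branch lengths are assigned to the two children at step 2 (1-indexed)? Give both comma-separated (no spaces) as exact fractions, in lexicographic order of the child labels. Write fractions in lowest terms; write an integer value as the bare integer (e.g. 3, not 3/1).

step 1: merge (B,Q) at d=10, Q=-190; branch lengths B→7/5, Q→43/5; new cluster BQ
  updated: d(BQ,J)=18, d(BQ,O)=33/2, d(BQ,R)=17, d(BQ,T)=10, d(BQ,V)=47/2
step 2: merge (J,T) at d=2, Q=-140; branch lengths J→5/2, T→-1/2; new cluster JT
  updated: d(BQ,JT)=13, d(JT,O)=35/2, d(JT,R)=45/2, d(JT,V)=15
step 3: merge (R,V) at d=7, Q=-101; branch lengths R→14/3, V→7/3; new cluster RV
  updated: d(BQ,RV)=67/4, d(JT,RV)=61/4, d(O,RV)=23/2
step 4: merge (BQ,JT) at d=13, Q=-66; branch lengths BQ→53/8, JT→51/8; new cluster BJQT
  updated: d(BJQT,O)=21/2, d(BJQT,RV)=19/2
step 5: merge (BJQT,O) at d=21/2, Q=-63/2; branch lengths BJQT→17/4, O→25/4; new cluster BJOQT
  updated: d(BJOQT,RV)=21/4
step 6: merge (BJOQT,RV) at d=21/4; branch lengths BJOQT→21/8, RV→21/8; new cluster BJOQRTV
final tree: ((((B:7/5,Q:43/5):53/8,(J:5/2,T:-1/2):51/8):17/4,O:25/4):21/8,(R:14/3,V:7/3):21/8)
total length: 191/4

5/2,-1/2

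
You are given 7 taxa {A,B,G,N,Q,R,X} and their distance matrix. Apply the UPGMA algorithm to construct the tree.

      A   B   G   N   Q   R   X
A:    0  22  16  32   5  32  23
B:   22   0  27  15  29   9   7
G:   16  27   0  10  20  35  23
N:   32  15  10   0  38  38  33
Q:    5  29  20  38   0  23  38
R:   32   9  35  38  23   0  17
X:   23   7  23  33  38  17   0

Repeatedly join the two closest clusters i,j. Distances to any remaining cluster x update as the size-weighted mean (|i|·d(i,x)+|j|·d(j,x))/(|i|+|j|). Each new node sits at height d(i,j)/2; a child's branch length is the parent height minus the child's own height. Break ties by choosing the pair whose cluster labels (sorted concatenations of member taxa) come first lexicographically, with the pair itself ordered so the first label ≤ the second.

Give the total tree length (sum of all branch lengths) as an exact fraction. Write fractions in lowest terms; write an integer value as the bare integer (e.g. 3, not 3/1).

707/12

step 1: merge (A,Q) at d=5; branch lengths A→5/2, Q→5/2; new cluster AQ
  updated: d(AQ,B)=51/2, d(AQ,G)=18, d(AQ,N)=35, d(AQ,R)=55/2, d(AQ,X)=61/2
step 2: merge (B,X) at d=7; branch lengths B→7/2, X→7/2; new cluster BX
  updated: d(AQ,BX)=28, d(BX,G)=25, d(BX,N)=24, d(BX,R)=13
step 3: merge (G,N) at d=10; branch lengths G→5, N→5; new cluster GN
  updated: d(AQ,GN)=53/2, d(BX,GN)=49/2, d(GN,R)=73/2
step 4: merge (BX,R) at d=13; branch lengths BX→3, R→13/2; new cluster BRX
  updated: d(AQ,BRX)=167/6, d(BRX,GN)=57/2
step 5: merge (AQ,GN) at d=53/2; branch lengths AQ→43/4, GN→33/4; new cluster AGNQ
  updated: d(AGNQ,BRX)=169/6
step 6: merge (AGNQ,BRX) at d=169/6; branch lengths AGNQ→5/6, BRX→91/12; new cluster ABGNQRX
final tree: (((A:5/2,Q:5/2):43/4,(G:5,N:5):33/4):5/6,((B:7/2,X:7/2):3,R:13/2):91/12)
total length: 707/12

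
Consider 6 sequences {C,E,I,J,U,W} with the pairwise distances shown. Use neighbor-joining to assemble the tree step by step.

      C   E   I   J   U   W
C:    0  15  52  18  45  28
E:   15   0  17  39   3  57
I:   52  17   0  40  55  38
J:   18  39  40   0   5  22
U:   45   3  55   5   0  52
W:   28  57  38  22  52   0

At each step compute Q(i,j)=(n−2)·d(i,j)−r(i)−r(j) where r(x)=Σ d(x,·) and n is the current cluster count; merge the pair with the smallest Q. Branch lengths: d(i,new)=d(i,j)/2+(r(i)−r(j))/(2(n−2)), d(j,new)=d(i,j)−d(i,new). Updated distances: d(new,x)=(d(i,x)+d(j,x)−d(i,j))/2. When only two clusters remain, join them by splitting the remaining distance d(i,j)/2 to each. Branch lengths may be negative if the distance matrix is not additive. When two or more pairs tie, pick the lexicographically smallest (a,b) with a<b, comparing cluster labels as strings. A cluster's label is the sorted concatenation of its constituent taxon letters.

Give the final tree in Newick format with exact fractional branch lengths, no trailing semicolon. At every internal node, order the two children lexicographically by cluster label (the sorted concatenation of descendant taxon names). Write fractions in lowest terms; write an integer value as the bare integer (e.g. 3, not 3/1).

(((C:187/16,W:261/16):37/16,((E:-17/8,U:41/8):151/12,I:263/12):149/16):59/32,J:59/32)

step 1: merge (E,U) at d=3, Q=-279; branch lengths E→-17/8, U→41/8; new cluster EU
  updated: d(C,EU)=57/2, d(EU,I)=69/2, d(EU,J)=41/2, d(EU,W)=53
step 2: merge (EU,I) at d=69/2, Q=-395/2; branch lengths EU→151/12, I→263/12; new cluster EIU
  updated: d(C,EIU)=23, d(EIU,J)=13, d(EIU,W)=113/4
step 3: merge (C,W) at d=28, Q=-365/4; branch lengths C→187/16, W→261/16; new cluster CW
  updated: d(CW,EIU)=93/8, d(CW,J)=6
step 4: merge (CW,EIU) at d=93/8, Q=-245/8; branch lengths CW→37/16, EIU→149/16; new cluster CEIUW
  updated: d(CEIUW,J)=59/16
step 5: merge (CEIUW,J) at d=59/16; branch lengths CEIUW→59/32, J→59/32; new cluster CEIJUW
final tree: (((C:187/16,W:261/16):37/16,((E:-17/8,U:41/8):151/12,I:263/12):149/16):59/32,J:59/32)
total length: 1293/16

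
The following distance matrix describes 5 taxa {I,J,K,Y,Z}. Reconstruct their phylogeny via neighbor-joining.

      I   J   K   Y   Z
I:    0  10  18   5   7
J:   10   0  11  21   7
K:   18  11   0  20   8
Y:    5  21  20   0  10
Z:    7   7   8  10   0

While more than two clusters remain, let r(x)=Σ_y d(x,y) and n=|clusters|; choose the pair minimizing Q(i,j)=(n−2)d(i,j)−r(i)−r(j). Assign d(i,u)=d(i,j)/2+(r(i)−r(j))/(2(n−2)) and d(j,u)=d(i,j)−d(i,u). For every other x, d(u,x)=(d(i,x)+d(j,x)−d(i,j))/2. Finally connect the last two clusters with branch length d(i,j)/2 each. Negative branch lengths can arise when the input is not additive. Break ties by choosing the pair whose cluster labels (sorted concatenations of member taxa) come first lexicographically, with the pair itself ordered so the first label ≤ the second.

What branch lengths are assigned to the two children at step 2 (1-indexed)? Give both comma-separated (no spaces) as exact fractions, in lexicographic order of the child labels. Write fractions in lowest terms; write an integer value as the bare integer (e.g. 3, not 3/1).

53/8,-5/8

iteration 1: select I,Y (d=5, Q=-81); attach at lengths (-1/6, 31/6); label the merged cluster IY
  updated: d(IY,J)=13, d(IY,K)=33/2, d(IY,Z)=6
iteration 2: select IY,Z (d=6, Q=-89/2); attach at lengths (53/8, -5/8); label the merged cluster IYZ
  updated: d(IYZ,J)=7, d(IYZ,K)=37/4
iteration 3: select IYZ,J (d=7, Q=-109/4); attach at lengths (21/8, 35/8); label the merged cluster IJYZ
  updated: d(IJYZ,K)=53/8
iteration 4: select IJYZ,K (d=53/8); attach at lengths (53/16, 53/16); label the merged cluster IJKYZ
final tree: ((((I:-1/6,Y:31/6):53/8,Z:-5/8):21/8,J:35/8):53/16,K:53/16)
total length: 197/8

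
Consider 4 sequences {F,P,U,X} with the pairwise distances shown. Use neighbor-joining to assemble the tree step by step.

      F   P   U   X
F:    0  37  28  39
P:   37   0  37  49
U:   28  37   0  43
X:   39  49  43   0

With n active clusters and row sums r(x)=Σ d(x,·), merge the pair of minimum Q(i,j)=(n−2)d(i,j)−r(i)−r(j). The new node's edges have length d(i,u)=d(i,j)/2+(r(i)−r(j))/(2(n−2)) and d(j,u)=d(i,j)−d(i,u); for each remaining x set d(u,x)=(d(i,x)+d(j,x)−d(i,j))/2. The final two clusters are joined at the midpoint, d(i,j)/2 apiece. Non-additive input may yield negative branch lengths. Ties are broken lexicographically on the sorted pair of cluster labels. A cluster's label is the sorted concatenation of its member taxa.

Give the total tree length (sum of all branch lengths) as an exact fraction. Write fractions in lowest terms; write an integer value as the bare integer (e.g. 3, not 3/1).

iteration 1: select F,X (d=39, Q=-157); attach at lengths (51/4, 105/4); label the merged cluster FX
  updated: d(FX,P)=47/2, d(FX,U)=16
iteration 2: select FX,P (d=47/2, Q=-153/2); attach at lengths (5/4, 89/4); label the merged cluster FPX
  updated: d(FPX,U)=59/4
iteration 3: select FPX,U (d=59/4); attach at lengths (59/8, 59/8); label the merged cluster FPUX
final tree: (((F:51/4,X:105/4):5/4,P:89/4):59/8,U:59/8)
total length: 309/4

309/4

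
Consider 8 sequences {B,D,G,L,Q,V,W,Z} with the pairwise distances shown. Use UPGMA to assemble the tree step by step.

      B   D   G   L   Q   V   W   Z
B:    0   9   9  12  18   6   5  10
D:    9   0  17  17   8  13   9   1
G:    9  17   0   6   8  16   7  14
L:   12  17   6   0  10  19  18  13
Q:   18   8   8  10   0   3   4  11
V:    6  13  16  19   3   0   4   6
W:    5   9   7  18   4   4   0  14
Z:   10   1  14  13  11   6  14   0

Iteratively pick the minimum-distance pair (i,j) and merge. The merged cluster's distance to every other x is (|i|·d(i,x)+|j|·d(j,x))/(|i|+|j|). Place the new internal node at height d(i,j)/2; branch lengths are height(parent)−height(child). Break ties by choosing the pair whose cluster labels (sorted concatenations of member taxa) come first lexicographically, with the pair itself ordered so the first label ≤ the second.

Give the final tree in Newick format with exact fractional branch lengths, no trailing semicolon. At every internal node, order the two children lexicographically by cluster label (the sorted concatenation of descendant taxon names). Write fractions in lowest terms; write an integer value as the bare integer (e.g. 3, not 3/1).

(((B:19/4,(D:1/2,Z:1/2):17/4):1/4,((Q:3/2,V:3/2):1/2,W:2):3):5/3,(G:3,L:3):11/3)

step 1: merge (D,Z) at d=1; branch lengths D→1/2, Z→1/2; new cluster DZ
  updated: d(B,DZ)=19/2, d(DZ,G)=31/2, d(DZ,L)=15, d(DZ,Q)=19/2, d(DZ,V)=19/2, d(DZ,W)=23/2
step 2: merge (Q,V) at d=3; branch lengths Q→3/2, V→3/2; new cluster QV
  updated: d(B,QV)=12, d(DZ,QV)=19/2, d(G,QV)=12, d(L,QV)=29/2, d(QV,W)=4
step 3: merge (QV,W) at d=4; branch lengths QV→1/2, W→2; new cluster QVW
  updated: d(B,QVW)=29/3, d(DZ,QVW)=61/6, d(G,QVW)=31/3, d(L,QVW)=47/3
step 4: merge (G,L) at d=6; branch lengths G→3, L→3; new cluster GL
  updated: d(B,GL)=21/2, d(DZ,GL)=61/4, d(GL,QVW)=13
step 5: merge (B,DZ) at d=19/2; branch lengths B→19/4, DZ→17/4; new cluster BDZ
  updated: d(BDZ,GL)=41/3, d(BDZ,QVW)=10
step 6: merge (BDZ,QVW) at d=10; branch lengths BDZ→1/4, QVW→3; new cluster BDQVWZ
  updated: d(BDQVWZ,GL)=40/3
step 7: merge (BDQVWZ,GL) at d=40/3; branch lengths BDQVWZ→5/3, GL→11/3; new cluster BDGLQVWZ
final tree: (((B:19/4,(D:1/2,Z:1/2):17/4):1/4,((Q:3/2,V:3/2):1/2,W:2):3):5/3,(G:3,L:3):11/3)
total length: 361/12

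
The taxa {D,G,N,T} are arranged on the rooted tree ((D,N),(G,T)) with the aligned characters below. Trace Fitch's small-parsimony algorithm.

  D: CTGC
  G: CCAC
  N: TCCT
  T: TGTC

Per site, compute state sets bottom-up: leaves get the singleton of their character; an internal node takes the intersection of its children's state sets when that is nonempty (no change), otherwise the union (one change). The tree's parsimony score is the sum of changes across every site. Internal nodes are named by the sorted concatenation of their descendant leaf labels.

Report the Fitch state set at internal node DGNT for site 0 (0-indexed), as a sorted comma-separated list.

DN@0: {C} ∪ {T} = {C,T} (union, +1)
GT@0: {C} ∪ {T} = {C,T} (union, +1)
DGNT@0: {C,T} ∩ {C,T} = {C,T} (intersection, +0)
DN@1: {T} ∪ {C} = {C,T} (union, +1)
GT@1: {C} ∪ {G} = {C,G} (union, +1)
DGNT@1: {C,T} ∩ {C,G} = {C} (intersection, +0)
DN@2: {G} ∪ {C} = {C,G} (union, +1)
GT@2: {A} ∪ {T} = {A,T} (union, +1)
DGNT@2: {C,G} ∪ {A,T} = {A,C,G,T} (union, +1)
DN@3: {C} ∪ {T} = {C,T} (union, +1)
GT@3: {C} ∩ {C} = {C} (intersection, +0)
DGNT@3: {C,T} ∩ {C} = {C} (intersection, +0)
per-site changes: [2, 2, 3, 1]; total = 8

C,T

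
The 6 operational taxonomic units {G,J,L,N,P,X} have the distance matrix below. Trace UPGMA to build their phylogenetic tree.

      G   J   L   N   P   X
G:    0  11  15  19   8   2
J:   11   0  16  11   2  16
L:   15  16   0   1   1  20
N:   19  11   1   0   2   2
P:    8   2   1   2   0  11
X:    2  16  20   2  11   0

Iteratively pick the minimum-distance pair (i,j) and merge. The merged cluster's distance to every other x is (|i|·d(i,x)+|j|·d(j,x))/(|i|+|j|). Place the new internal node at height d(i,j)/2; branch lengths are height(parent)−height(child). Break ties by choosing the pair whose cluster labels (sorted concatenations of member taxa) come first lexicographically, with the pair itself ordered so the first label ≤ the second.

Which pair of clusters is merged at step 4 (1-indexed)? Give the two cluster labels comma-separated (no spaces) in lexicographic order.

iteration 1: select L,N (d=1); attach at lengths (1/2, 1/2); label the merged cluster LN
  updated: d(G,LN)=17, d(J,LN)=27/2, d(LN,P)=3/2, d(LN,X)=11
iteration 2: select LN,P (d=3/2); attach at lengths (1/4, 3/4); label the merged cluster LNP
  updated: d(G,LNP)=14, d(J,LNP)=29/3, d(LNP,X)=11
iteration 3: select G,X (d=2); attach at lengths (1, 1); label the merged cluster GX
  updated: d(GX,J)=27/2, d(GX,LNP)=25/2
iteration 4: select J,LNP (d=29/3); attach at lengths (29/6, 49/12); label the merged cluster JLNP
  updated: d(GX,JLNP)=51/4
iteration 5: select GX,JLNP (d=51/4); attach at lengths (43/8, 37/24); label the merged cluster GJLNPX
final tree: ((G:1,X:1):43/8,(J:29/6,((L:1/2,N:1/2):1/4,P:3/4):49/12):37/24)
total length: 119/6

J,LNP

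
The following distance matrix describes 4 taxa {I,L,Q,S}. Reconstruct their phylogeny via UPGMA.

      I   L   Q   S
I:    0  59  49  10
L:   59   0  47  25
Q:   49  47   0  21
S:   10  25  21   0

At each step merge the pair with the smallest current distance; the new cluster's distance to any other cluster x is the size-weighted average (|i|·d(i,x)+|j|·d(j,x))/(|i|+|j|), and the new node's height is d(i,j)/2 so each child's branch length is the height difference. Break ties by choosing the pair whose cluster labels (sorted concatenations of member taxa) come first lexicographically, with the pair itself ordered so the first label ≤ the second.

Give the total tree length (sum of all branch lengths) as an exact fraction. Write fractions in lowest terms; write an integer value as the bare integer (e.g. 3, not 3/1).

1. join I+S (d=10) ⇒ IS; edges |I|=5, |S|=5
  updated: d(IS,L)=42, d(IS,Q)=35
2. join IS+Q (d=35) ⇒ IQS; edges |IS|=25/2, |Q|=35/2
  updated: d(IQS,L)=131/3
3. join IQS+L (d=131/3) ⇒ ILQS; edges |IQS|=13/3, |L|=131/6
final tree: (((I:5,S:5):25/2,Q:35/2):13/3,L:131/6)
total length: 397/6

397/6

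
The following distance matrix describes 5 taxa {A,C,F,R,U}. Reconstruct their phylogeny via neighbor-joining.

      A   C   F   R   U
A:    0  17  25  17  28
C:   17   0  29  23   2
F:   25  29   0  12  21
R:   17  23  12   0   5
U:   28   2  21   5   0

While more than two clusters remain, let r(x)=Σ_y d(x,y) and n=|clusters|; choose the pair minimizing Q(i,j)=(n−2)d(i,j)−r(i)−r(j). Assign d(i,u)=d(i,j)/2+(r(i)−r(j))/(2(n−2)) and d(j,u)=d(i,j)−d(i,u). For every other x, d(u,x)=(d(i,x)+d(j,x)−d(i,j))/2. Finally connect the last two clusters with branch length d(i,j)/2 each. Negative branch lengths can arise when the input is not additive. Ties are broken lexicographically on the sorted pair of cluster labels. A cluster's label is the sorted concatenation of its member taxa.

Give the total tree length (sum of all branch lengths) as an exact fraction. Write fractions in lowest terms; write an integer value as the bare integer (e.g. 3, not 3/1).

77/2

step 1: merge (C,U) at d=2, Q=-121; branch lengths C→7/2, U→-3/2; new cluster CU
  updated: d(A,CU)=43/2, d(CU,F)=24, d(CU,R)=13
step 2: merge (A,CU) at d=43/2, Q=-79; branch lengths A→12, CU→19/2; new cluster ACU
  updated: d(ACU,F)=55/4, d(ACU,R)=17/4
step 3: merge (ACU,F) at d=55/4, Q=-30; branch lengths ACU→3, F→43/4; new cluster ACFU
  updated: d(ACFU,R)=5/4
step 4: merge (ACFU,R) at d=5/4; branch lengths ACFU→5/8, R→5/8; new cluster ACFRU
final tree: (((A:12,(C:7/2,U:-3/2):19/2):3,F:43/4):5/8,R:5/8)
total length: 77/2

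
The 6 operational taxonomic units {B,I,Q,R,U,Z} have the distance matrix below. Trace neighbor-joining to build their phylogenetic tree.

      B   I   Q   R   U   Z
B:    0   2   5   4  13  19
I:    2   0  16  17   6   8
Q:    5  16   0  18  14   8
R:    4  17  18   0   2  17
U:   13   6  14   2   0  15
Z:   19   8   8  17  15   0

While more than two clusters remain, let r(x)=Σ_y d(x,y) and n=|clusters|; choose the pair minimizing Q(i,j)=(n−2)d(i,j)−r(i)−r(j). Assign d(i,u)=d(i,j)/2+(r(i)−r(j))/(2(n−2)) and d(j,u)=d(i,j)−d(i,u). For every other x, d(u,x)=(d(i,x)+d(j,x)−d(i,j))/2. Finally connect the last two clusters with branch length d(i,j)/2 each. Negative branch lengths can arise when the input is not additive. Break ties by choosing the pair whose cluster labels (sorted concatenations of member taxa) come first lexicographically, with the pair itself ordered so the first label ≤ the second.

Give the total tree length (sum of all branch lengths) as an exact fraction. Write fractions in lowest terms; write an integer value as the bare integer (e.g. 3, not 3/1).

step 1: merge (R,U) at d=2, Q=-100; branch lengths R→2, U→0; new cluster RU
  updated: d(B,RU)=15/2, d(I,RU)=21/2, d(Q,RU)=15, d(RU,Z)=15
step 2: merge (Q,Z) at d=8, Q=-70; branch lengths Q→3, Z→5; new cluster QZ
  updated: d(B,QZ)=8, d(I,QZ)=8, d(QZ,RU)=11
step 3: merge (B,I) at d=2, Q=-34; branch lengths B→1/4, I→7/4; new cluster BI
  updated: d(BI,QZ)=7, d(BI,RU)=8
step 4: merge (BI,QZ) at d=7, Q=-26; branch lengths BI→2, QZ→5; new cluster BIQZ
  updated: d(BIQZ,RU)=6
step 5: merge (BIQZ,RU) at d=6; branch lengths BIQZ→3, RU→3; new cluster BIQRUZ
final tree: (((B:1/4,I:7/4):2,(Q:3,Z:5):5):3,(R:2,U:0):3)
total length: 25

25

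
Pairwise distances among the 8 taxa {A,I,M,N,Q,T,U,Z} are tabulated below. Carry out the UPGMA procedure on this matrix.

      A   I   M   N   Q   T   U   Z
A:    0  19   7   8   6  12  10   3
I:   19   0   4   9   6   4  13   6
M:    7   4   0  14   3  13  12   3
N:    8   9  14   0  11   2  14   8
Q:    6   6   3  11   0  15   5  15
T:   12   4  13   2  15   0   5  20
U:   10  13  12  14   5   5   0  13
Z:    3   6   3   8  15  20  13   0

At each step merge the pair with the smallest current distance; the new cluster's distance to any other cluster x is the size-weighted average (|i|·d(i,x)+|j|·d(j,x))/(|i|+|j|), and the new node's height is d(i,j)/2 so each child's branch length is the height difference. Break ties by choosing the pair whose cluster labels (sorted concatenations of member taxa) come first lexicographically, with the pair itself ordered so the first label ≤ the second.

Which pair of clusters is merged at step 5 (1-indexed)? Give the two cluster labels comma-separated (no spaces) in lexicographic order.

1. join N+T (d=2) ⇒ NT; edges |N|=1, |T|=1
  updated: d(A,NT)=10, d(I,NT)=13/2, d(M,NT)=27/2, d(NT,Q)=13, d(NT,U)=19/2, d(NT,Z)=14
2. join A+Z (d=3) ⇒ AZ; edges |A|=3/2, |Z|=3/2
  updated: d(AZ,I)=25/2, d(AZ,M)=5, d(AZ,NT)=12, d(AZ,Q)=21/2, d(AZ,U)=23/2
3. join M+Q (d=3) ⇒ MQ; edges |M|=3/2, |Q|=3/2
  updated: d(AZ,MQ)=31/4, d(I,MQ)=5, d(MQ,NT)=53/4, d(MQ,U)=17/2
4. join I+MQ (d=5) ⇒ IMQ; edges |I|=5/2, |MQ|=1
  updated: d(AZ,IMQ)=28/3, d(IMQ,NT)=11, d(IMQ,U)=10
5. join AZ+IMQ (d=28/3) ⇒ AIMQZ; edges |AZ|=19/6, |IMQ|=13/6
  updated: d(AIMQZ,NT)=57/5, d(AIMQZ,U)=53/5
6. join NT+U (d=19/2) ⇒ NTU; edges |NT|=15/4, |U|=19/4
  updated: d(AIMQZ,NTU)=167/15
7. join AIMQZ+NTU (d=167/15) ⇒ AIMNQTUZ; edges |AIMQZ|=9/10, |NTU|=49/60
final tree: (((A:3/2,Z:3/2):19/6,(I:5/2,(M:3/2,Q:3/2):1):13/6):9/10,((N:1,T:1):15/4,U:19/4):49/60)
total length: 541/20

AZ,IMQ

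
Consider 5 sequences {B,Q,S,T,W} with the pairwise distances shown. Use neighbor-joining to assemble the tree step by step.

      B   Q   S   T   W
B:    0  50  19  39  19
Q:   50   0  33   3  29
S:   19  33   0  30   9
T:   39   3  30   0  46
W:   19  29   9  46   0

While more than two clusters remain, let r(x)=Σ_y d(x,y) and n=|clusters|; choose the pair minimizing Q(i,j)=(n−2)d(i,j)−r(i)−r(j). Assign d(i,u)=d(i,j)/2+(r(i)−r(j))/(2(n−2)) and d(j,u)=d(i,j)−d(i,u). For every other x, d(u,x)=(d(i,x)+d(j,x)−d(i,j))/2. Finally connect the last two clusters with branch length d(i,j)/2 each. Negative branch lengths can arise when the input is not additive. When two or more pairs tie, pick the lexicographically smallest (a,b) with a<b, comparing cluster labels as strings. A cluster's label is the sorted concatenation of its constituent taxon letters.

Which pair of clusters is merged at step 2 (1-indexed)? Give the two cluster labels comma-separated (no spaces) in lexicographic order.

B,W

1. join Q+T (d=3, Q=-224) ⇒ QT; edges |Q|=1, |T|=2
  updated: d(B,QT)=43, d(QT,S)=30, d(QT,W)=36
2. join B+W (d=19, Q=-107) ⇒ BW; edges |B|=55/4, |W|=21/4
  updated: d(BW,QT)=30, d(BW,S)=9/2
3. join BW+QT (d=30, Q=-129/2) ⇒ BQTW; edges |BW|=9/4, |QT|=111/4
  updated: d(BQTW,S)=9/4
4. join BQTW+S (d=9/4) ⇒ BQSTW; edges |BQTW|=9/8, |S|=9/8
final tree: (((B:55/4,W:21/4):9/4,(Q:1,T:2):111/4):9/8,S:9/8)
total length: 217/4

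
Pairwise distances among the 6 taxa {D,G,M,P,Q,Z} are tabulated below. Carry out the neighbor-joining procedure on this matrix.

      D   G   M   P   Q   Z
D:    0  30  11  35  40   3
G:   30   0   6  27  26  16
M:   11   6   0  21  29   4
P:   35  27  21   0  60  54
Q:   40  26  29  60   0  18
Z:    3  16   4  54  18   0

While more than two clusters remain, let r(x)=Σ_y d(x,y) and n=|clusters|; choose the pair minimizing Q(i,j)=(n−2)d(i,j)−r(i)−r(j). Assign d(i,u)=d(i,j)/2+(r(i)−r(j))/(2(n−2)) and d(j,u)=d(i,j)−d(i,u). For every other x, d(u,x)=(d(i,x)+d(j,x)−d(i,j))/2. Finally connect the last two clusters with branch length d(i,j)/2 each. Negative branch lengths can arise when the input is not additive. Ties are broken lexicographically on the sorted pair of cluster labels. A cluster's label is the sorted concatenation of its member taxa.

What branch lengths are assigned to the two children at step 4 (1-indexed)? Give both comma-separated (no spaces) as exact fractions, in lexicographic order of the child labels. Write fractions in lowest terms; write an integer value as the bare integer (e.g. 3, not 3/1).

step 1: merge (D,Z) at d=3, Q=-202; branch lengths D→9/2, Z→-3/2; new cluster DZ
  updated: d(DZ,G)=43/2, d(DZ,M)=6, d(DZ,P)=43, d(DZ,Q)=55/2
step 2: merge (DZ,Q) at d=55/2, Q=-158; branch lengths DZ→19/3, Q→127/6; new cluster DQZ
  updated: d(DQZ,G)=10, d(DQZ,M)=15/4, d(DQZ,P)=151/4
step 3: merge (DQZ,M) at d=15/4, Q=-299/4; branch lengths DQZ→113/16, M→-53/16; new cluster DMQZ
  updated: d(DMQZ,G)=49/8, d(DMQZ,P)=55/2
step 4: merge (DMQZ,G) at d=49/8, Q=-485/8; branch lengths DMQZ→53/16, G→45/16; new cluster DGMQZ
  updated: d(DGMQZ,P)=387/16
step 5: merge (DGMQZ,P) at d=387/16; branch lengths DGMQZ→387/32, P→387/32; new cluster DGMPQZ
final tree: (((((D:9/2,Z:-3/2):19/3,Q:127/6):113/16,M:-53/16):53/16,G:45/16):387/32,P:387/32)
total length: 1033/16

53/16,45/16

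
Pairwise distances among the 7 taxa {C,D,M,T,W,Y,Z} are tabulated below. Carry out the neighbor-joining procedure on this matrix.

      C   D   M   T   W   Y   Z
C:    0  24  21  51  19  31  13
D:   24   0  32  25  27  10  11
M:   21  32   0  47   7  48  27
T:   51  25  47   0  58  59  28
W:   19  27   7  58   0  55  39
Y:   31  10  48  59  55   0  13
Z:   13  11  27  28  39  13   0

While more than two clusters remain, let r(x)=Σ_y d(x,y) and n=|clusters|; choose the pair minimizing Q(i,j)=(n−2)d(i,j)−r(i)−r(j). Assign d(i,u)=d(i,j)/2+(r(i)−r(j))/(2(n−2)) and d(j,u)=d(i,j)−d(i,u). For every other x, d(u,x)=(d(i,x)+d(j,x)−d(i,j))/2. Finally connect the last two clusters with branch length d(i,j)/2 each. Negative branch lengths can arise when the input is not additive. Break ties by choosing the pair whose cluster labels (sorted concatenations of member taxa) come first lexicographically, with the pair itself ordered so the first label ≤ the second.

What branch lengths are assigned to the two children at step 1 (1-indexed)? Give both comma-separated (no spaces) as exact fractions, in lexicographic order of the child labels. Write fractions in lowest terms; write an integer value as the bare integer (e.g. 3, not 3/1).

6/5,29/5

iteration 1: select M,W (d=7, Q=-352); attach at lengths (6/5, 29/5); label the merged cluster MW
  updated: d(C,MW)=33/2, d(D,MW)=26, d(MW,T)=49, d(MW,Y)=48, d(MW,Z)=59/2
iteration 2: select C,MW (d=33/2, Q=-477/2); attach at lengths (65/16, 199/16); label the merged cluster CMW
  updated: d(CMW,D)=67/4, d(CMW,T)=167/4, d(CMW,Y)=125/4, d(CMW,Z)=13
iteration 3: select D,Y (d=10, Q=-146); attach at lengths (-41/12, 161/12); label the merged cluster DY
  updated: d(CMW,DY)=19, d(DY,T)=37, d(DY,Z)=7
iteration 4: select CMW,DY (d=19, Q=-395/4); attach at lengths (195/16, 109/16); label the merged cluster CDMWY
  updated: d(CDMWY,T)=239/8, d(CDMWY,Z)=1/2
iteration 5: select CDMWY,T (d=239/8, Q=-467/8); attach at lengths (19/16, 459/16); label the merged cluster CDMTWY
  updated: d(CDMTWY,Z)=-11/16
iteration 6: select CDMTWY,Z (d=-11/16); attach at lengths (-11/32, -11/32); label the merged cluster CDMTWYZ
final tree: ((((C:65/16,(M:6/5,W:29/5):199/16):195/16,(D:-41/12,Y:161/12):109/16):19/16,T:459/16):-11/32,Z:-11/32)
total length: 1307/16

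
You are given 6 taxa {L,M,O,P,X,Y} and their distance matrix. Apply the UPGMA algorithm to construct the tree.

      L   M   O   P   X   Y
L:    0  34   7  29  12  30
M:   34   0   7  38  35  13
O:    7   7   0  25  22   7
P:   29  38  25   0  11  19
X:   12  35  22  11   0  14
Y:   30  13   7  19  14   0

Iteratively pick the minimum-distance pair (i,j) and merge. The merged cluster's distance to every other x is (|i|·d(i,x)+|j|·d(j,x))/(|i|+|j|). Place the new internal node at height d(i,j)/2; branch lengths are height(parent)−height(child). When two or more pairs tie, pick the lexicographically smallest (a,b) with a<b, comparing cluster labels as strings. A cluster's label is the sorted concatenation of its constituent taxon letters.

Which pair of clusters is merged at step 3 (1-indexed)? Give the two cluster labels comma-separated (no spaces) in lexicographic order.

M,Y

iteration 1: select L,O (d=7); attach at lengths (7/2, 7/2); label the merged cluster LO
  updated: d(LO,M)=41/2, d(LO,P)=27, d(LO,X)=17, d(LO,Y)=37/2
iteration 2: select P,X (d=11); attach at lengths (11/2, 11/2); label the merged cluster PX
  updated: d(LO,PX)=22, d(M,PX)=73/2, d(PX,Y)=33/2
iteration 3: select M,Y (d=13); attach at lengths (13/2, 13/2); label the merged cluster MY
  updated: d(LO,MY)=39/2, d(MY,PX)=53/2
iteration 4: select LO,MY (d=39/2); attach at lengths (25/4, 13/4); label the merged cluster LMOY
  updated: d(LMOY,PX)=97/4
iteration 5: select LMOY,PX (d=97/4); attach at lengths (19/8, 53/8); label the merged cluster LMOPXY
final tree: (((L:7/2,O:7/2):25/4,(M:13/2,Y:13/2):13/4):19/8,(P:11/2,X:11/2):53/8)
total length: 99/2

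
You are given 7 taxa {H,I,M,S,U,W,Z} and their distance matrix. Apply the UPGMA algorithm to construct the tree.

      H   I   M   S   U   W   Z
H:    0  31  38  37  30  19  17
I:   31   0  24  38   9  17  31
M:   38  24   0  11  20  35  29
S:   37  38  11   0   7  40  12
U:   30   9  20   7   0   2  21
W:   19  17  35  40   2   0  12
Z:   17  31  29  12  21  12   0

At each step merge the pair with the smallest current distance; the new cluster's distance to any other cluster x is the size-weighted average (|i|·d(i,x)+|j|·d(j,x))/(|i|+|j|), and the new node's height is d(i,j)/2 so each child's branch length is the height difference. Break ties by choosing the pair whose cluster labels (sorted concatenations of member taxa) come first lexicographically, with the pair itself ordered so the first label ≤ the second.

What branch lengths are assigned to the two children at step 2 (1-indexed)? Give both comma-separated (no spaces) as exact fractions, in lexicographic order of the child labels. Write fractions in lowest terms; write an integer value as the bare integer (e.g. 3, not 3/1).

11/2,11/2

iteration 1: select U,W (d=2); attach at lengths (1, 1); label the merged cluster UW
  updated: d(H,UW)=49/2, d(I,UW)=13, d(M,UW)=55/2, d(S,UW)=47/2, d(UW,Z)=33/2
iteration 2: select M,S (d=11); attach at lengths (11/2, 11/2); label the merged cluster MS
  updated: d(H,MS)=75/2, d(I,MS)=31, d(MS,UW)=51/2, d(MS,Z)=41/2
iteration 3: select I,UW (d=13); attach at lengths (13/2, 11/2); label the merged cluster IUW
  updated: d(H,IUW)=80/3, d(IUW,MS)=82/3, d(IUW,Z)=64/3
iteration 4: select H,Z (d=17); attach at lengths (17/2, 17/2); label the merged cluster HZ
  updated: d(HZ,IUW)=24, d(HZ,MS)=29
iteration 5: select HZ,IUW (d=24); attach at lengths (7/2, 11/2); label the merged cluster HIUWZ
  updated: d(HIUWZ,MS)=28
iteration 6: select HIUWZ,MS (d=28); attach at lengths (2, 17/2); label the merged cluster HIMSUWZ
final tree: (((H:17/2,Z:17/2):7/2,(I:13/2,(U:1,W:1):11/2):11/2):2,(M:11/2,S:11/2):17/2)
total length: 123/2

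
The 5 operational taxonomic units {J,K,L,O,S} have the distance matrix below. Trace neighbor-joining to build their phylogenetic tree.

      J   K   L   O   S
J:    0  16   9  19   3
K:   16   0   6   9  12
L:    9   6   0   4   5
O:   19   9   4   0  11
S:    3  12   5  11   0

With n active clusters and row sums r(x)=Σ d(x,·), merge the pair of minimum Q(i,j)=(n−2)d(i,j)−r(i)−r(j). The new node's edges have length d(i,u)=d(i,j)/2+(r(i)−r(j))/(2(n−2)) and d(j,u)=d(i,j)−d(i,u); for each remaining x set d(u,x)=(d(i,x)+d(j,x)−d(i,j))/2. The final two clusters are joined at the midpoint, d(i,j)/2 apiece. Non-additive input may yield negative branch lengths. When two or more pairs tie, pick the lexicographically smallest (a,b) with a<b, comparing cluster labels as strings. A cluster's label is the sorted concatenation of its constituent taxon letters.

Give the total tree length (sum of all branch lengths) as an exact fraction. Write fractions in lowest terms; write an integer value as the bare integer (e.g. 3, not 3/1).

1. join J+S (d=3, Q=-69) ⇒ JS; edges |J|=25/6, |S|=-7/6
  updated: d(JS,K)=25/2, d(JS,L)=11/2, d(JS,O)=27/2
2. join JS+L (d=11/2, Q=-36) ⇒ JLS; edges |JS|=27/4, |L|=-5/4
  updated: d(JLS,K)=13/2, d(JLS,O)=6
3. join JLS+K (d=13/2, Q=-43/2) ⇒ JKLS; edges |JLS|=7/4, |K|=19/4
  updated: d(JKLS,O)=17/4
4. join JKLS+O (d=17/4) ⇒ JKLOS; edges |JKLS|=17/8, |O|=17/8
final tree: ((((J:25/6,S:-7/6):27/4,L:-5/4):7/4,K:19/4):17/8,O:17/8)
total length: 77/4

77/4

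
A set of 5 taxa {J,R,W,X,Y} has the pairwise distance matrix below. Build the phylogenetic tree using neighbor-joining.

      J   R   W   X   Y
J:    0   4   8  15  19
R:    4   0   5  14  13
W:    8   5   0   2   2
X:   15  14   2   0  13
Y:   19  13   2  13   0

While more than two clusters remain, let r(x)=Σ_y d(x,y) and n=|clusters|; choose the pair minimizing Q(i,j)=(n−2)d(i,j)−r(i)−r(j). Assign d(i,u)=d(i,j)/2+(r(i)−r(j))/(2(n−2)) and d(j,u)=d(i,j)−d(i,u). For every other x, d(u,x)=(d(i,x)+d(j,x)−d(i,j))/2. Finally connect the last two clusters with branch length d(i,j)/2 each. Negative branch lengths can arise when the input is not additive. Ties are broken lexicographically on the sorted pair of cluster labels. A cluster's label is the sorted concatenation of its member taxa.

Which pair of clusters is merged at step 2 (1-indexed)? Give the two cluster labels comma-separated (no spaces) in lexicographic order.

iteration 1: select J,R (d=4, Q=-70); attach at lengths (11/3, 1/3); label the merged cluster JR
  updated: d(JR,W)=9/2, d(JR,X)=25/2, d(JR,Y)=14
iteration 2: select JR,X (d=25/2, Q=-67/2); attach at lengths (57/8, 43/8); label the merged cluster JRX
  updated: d(JRX,W)=-3, d(JRX,Y)=29/4
iteration 3: select JRX,W (d=-3, Q=-25/4); attach at lengths (9/8, -33/8); label the merged cluster JRWX
  updated: d(JRWX,Y)=49/8
iteration 4: select JRWX,Y (d=49/8); attach at lengths (49/16, 49/16); label the merged cluster JRWXY
final tree: ((((J:11/3,R:1/3):57/8,X:43/8):9/8,W:-33/8):49/16,Y:49/16)
total length: 157/8

JR,X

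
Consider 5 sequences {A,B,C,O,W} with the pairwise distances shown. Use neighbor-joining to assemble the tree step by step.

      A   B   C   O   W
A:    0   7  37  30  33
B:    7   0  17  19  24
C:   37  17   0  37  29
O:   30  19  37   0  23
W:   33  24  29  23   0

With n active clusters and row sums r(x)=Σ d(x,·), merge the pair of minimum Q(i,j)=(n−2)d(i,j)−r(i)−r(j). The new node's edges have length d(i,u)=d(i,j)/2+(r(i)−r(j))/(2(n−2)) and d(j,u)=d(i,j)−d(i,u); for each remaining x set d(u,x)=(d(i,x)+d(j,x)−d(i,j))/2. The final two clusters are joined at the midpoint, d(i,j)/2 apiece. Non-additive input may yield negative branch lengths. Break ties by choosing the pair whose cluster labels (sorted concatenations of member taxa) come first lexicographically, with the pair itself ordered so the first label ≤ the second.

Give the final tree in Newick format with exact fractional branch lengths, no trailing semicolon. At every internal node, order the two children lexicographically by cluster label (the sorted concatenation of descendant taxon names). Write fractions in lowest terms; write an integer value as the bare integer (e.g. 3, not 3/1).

iteration 1: select A,B (d=7, Q=-153); attach at lengths (61/6, -19/6); label the merged cluster AB
  updated: d(AB,C)=47/2, d(AB,O)=21, d(AB,W)=25
iteration 2: select AB,C (d=47/2, Q=-112); attach at lengths (27/4, 67/4); label the merged cluster ABC
  updated: d(ABC,O)=69/4, d(ABC,W)=61/4
iteration 3: select ABC,O (d=69/4, Q=-111/2); attach at lengths (19/4, 25/2); label the merged cluster ABCO
  updated: d(ABCO,W)=21/2
iteration 4: select ABCO,W (d=21/2); attach at lengths (21/4, 21/4); label the merged cluster ABCOW
final tree: ((((A:61/6,B:-19/6):27/4,C:67/4):19/4,O:25/2):21/4,W:21/4)
total length: 233/4

((((A:61/6,B:-19/6):27/4,C:67/4):19/4,O:25/2):21/4,W:21/4)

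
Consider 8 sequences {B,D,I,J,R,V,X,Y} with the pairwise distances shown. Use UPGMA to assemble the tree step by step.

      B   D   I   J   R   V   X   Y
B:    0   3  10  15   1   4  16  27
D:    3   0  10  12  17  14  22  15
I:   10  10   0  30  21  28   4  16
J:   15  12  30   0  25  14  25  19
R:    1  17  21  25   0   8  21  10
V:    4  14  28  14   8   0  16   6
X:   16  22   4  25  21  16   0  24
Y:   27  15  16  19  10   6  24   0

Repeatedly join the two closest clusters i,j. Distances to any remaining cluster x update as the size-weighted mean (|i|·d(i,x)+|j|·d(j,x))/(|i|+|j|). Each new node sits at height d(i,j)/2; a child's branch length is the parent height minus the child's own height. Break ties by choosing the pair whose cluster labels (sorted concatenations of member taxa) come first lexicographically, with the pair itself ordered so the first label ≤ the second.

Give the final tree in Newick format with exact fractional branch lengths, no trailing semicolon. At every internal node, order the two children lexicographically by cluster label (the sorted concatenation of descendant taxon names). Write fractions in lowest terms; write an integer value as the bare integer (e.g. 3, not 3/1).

iteration 1: select B,R (d=1); attach at lengths (1/2, 1/2); label the merged cluster BR
  updated: d(BR,D)=10, d(BR,I)=31/2, d(BR,J)=20, d(BR,V)=6, d(BR,X)=37/2, d(BR,Y)=37/2
iteration 2: select I,X (d=4); attach at lengths (2, 2); label the merged cluster IX
  updated: d(BR,IX)=17, d(D,IX)=16, d(IX,J)=55/2, d(IX,V)=22, d(IX,Y)=20
iteration 3: select BR,V (d=6); attach at lengths (5/2, 3); label the merged cluster BRV
  updated: d(BRV,D)=34/3, d(BRV,IX)=56/3, d(BRV,J)=18, d(BRV,Y)=43/3
iteration 4: select BRV,D (d=34/3); attach at lengths (8/3, 17/3); label the merged cluster BDRV
  updated: d(BDRV,IX)=18, d(BDRV,J)=33/2, d(BDRV,Y)=29/2
iteration 5: select BDRV,Y (d=29/2); attach at lengths (19/12, 29/4); label the merged cluster BDRVY
  updated: d(BDRVY,IX)=92/5, d(BDRVY,J)=17
iteration 6: select BDRVY,J (d=17); attach at lengths (5/4, 17/2); label the merged cluster BDJRVY
  updated: d(BDJRVY,IX)=239/12
iteration 7: select BDJRVY,IX (d=239/12); attach at lengths (35/24, 191/24); label the merged cluster BDIJRVXY
final tree: ((((((B:1/2,R:1/2):5/2,V:3):8/3,D:17/3):19/12,Y:29/4):5/4,J:17/2):35/24,(I:2,X:2):191/24)
total length: 281/6

((((((B:1/2,R:1/2):5/2,V:3):8/3,D:17/3):19/12,Y:29/4):5/4,J:17/2):35/24,(I:2,X:2):191/24)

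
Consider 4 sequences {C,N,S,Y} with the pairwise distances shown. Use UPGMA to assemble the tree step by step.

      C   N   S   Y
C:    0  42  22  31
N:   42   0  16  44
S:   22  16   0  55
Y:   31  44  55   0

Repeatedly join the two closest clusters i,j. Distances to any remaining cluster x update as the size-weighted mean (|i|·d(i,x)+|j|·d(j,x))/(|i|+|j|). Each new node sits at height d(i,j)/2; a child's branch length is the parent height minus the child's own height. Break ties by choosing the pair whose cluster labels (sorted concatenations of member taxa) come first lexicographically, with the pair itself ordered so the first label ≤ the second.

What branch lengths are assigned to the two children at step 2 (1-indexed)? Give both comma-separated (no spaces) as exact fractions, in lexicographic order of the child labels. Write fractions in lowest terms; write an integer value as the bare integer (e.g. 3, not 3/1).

31/2,31/2

1. join N+S (d=16) ⇒ NS; edges |N|=8, |S|=8
  updated: d(C,NS)=32, d(NS,Y)=99/2
2. join C+Y (d=31) ⇒ CY; edges |C|=31/2, |Y|=31/2
  updated: d(CY,NS)=163/4
3. join CY+NS (d=163/4) ⇒ CNSY; edges |CY|=39/8, |NS|=99/8
final tree: ((C:31/2,Y:31/2):39/8,(N:8,S:8):99/8)
total length: 257/4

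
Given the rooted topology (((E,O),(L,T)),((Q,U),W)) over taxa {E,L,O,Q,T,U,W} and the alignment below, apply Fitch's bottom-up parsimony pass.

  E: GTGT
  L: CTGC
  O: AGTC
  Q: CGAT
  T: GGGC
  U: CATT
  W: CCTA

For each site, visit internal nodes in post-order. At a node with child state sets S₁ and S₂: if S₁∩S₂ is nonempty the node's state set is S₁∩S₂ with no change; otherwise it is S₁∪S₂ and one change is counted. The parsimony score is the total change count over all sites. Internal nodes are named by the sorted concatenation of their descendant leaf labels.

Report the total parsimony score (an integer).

EO@0: {G} ∪ {A} = {A,G} (union, +1)
LT@0: {C} ∪ {G} = {C,G} (union, +1)
ELOT@0: {A,G} ∩ {C,G} = {G} (intersection, +0)
QU@0: {C} ∩ {C} = {C} (intersection, +0)
QUW@0: {C} ∩ {C} = {C} (intersection, +0)
ELOQTUW@0: {G} ∪ {C} = {C,G} (union, +1)
EO@1: {T} ∪ {G} = {G,T} (union, +1)
LT@1: {T} ∪ {G} = {G,T} (union, +1)
ELOT@1: {G,T} ∩ {G,T} = {G,T} (intersection, +0)
QU@1: {G} ∪ {A} = {A,G} (union, +1)
QUW@1: {A,G} ∪ {C} = {A,C,G} (union, +1)
ELOQTUW@1: {G,T} ∩ {A,C,G} = {G} (intersection, +0)
EO@2: {G} ∪ {T} = {G,T} (union, +1)
LT@2: {G} ∩ {G} = {G} (intersection, +0)
ELOT@2: {G,T} ∩ {G} = {G} (intersection, +0)
QU@2: {A} ∪ {T} = {A,T} (union, +1)
QUW@2: {A,T} ∩ {T} = {T} (intersection, +0)
ELOQTUW@2: {G} ∪ {T} = {G,T} (union, +1)
EO@3: {T} ∪ {C} = {C,T} (union, +1)
LT@3: {C} ∩ {C} = {C} (intersection, +0)
ELOT@3: {C,T} ∩ {C} = {C} (intersection, +0)
QU@3: {T} ∩ {T} = {T} (intersection, +0)
QUW@3: {T} ∪ {A} = {A,T} (union, +1)
ELOQTUW@3: {C} ∪ {A,T} = {A,C,T} (union, +1)
per-site changes: [3, 4, 3, 3]; total = 13

13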